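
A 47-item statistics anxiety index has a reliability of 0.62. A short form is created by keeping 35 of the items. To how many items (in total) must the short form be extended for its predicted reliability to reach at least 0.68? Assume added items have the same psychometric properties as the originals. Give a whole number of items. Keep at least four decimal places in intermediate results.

62

Short-form reliability: n = 35/47 = 0.7447; r_35 = n·r/(1+(n−1)r) ≈ 0.5485
Then solve for n' with r_old = 0.5485, r_target = 0.68: n' = 0.68(1 − 0.5485)/[0.5485(1 − 0.68)] = 1.7492
Total items = 1.7492 × 35 = 61.22, rounded up to 62.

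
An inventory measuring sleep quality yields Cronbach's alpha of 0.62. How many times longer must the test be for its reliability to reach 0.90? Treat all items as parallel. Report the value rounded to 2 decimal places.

n = 0.90(1 − 0.62) / [0.62(1 − 0.90)]
n = 0.3420 / 0.0620 ≈ 5.5161

5.52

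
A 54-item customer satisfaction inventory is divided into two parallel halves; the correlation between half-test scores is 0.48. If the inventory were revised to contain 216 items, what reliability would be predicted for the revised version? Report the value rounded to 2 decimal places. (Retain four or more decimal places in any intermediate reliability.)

First correct the split-half correlation to full-test reliability: r_full = 2 × 0.48 / (1 + 0.48) ≈ 0.6486
Then adjust to 216 items: n = 216/54 = 4.0000
r_new = n·r_full / (1 + (n − 1)·r_full) = 2.5944 / 2.9458 ≈ 0.8807

0.88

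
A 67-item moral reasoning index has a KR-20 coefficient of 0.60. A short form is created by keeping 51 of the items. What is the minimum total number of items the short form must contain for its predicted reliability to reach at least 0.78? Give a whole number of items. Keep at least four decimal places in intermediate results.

159

Short-form reliability: n = 51/67 = 0.7612; r_51 = n·r/(1+(n−1)r) ≈ 0.5331
Then solve for n' with r_old = 0.5331, r_target = 0.78: n' = 0.78(1 − 0.5331)/[0.5331(1 − 0.78)] = 3.1052
Items = 3.1052 × 51 ≈ 158.37 → 159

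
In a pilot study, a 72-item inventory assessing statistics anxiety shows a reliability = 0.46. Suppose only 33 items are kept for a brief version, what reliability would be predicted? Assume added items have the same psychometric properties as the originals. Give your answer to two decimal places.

Length ratio n = 33/72 = 0.4583
Apply the Spearman-Brown prophecy formula, r' = nr / [1 + (n − 1)r]:
r_new = 0.4583·0.46 / [1 + (0.4583 − 1)·0.46]
r_new = 0.2108 / 0.7508 ≈ 0.2808

0.28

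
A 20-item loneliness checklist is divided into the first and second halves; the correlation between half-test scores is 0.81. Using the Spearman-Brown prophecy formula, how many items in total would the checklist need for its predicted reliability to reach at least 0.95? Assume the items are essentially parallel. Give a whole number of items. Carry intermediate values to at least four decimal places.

45

r_full = 2(0.81)/(1 + 0.81) = 0.8950
n = r_tgt(1 − r_full) / [r_full(1 − r_tgt)] = 0.95 × 0.1050 / (0.8950 × 0.05) ≈ 2.2291
Items = 2.2291 × 20 ≈ 44.58 → 45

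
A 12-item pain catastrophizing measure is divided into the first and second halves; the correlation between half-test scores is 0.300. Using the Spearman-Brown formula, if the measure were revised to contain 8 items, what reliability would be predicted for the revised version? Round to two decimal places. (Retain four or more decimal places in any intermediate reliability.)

0.36

Spearman-Brown correction (n = 2): r_full = 2·0.300/(1 + 0.300) = 0.4615
Length factor from 12 to 8 items: n = 8/12 = 0.6667
r_new = n·r_full / (1 + (n − 1)·r_full) = 0.3077 / 0.8462 ≈ 0.3636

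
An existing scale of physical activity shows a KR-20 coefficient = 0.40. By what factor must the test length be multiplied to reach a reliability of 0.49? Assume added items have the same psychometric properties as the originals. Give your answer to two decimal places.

Rearranging the Spearman-Brown formula for n,
n = r_target (1 − r_old) / [ r_old (1 − r_target) ]
n = 0.49(1 − 0.40) / [0.40(1 − 0.49)]
n = 0.2940 / 0.2040 ≈ 1.4412

1.44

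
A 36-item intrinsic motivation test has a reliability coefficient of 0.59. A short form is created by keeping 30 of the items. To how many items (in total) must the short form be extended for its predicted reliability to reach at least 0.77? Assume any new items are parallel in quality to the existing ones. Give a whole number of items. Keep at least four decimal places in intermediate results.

First, r for the 30-item form: n = 30/36 = 0.8333, so r_30 = 0.8333·0.59/(1 + (0.8333 − 1)·0.59) = 0.5453
Then solve for n' with r_old = 0.5453, r_target = 0.77: n' = 0.77(1 − 0.5453)/[0.5453(1 − 0.77)] = 2.7916
Total items = 2.7916 × 30 = 83.75, rounded up to 84.

84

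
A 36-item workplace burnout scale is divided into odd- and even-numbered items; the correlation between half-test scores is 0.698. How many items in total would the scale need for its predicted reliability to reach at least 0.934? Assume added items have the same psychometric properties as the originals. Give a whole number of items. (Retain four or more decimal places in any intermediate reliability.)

r_full = 2(0.698)/(1 + 0.698) = 0.8221
n = r_tgt(1 − r_full) / [r_full(1 − r_tgt)] = 0.934 × 0.1779 / (0.8221 × 0.066) ≈ 3.0623
Required items = 3.0623 × 36 = 110.24, so 111 items.

111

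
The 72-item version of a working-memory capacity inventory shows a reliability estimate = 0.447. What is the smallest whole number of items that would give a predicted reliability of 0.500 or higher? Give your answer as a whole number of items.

90

Invert Spearman-Brown to solve for n:
n = r*(1 − r) / [ r (1 − r*) ]
n = [0.500 × 0.553] / [0.447 × 0.500]
  = 0.276500 / 0.223500 = 1.2371
So the test needs 1.2371 × 72 ≈ 89.07 items; rounding up, 90.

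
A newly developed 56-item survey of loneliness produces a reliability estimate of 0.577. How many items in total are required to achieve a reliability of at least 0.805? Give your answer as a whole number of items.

170

n = 0.805(1 − 0.577) / [0.577(1 − 0.805)]
  = 0.340515 / 0.112515 = 3.0264
3.0264 × 56 = 169.48 → 170 items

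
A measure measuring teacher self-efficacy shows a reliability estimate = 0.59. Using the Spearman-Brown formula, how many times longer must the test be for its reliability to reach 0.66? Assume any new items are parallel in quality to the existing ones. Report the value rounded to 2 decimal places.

Spearman-Brown solved for the length factor n:
n = r*(1 − r) / [ r (1 − r*) ]
n = [0.66 × 0.41] / [0.59 × 0.34]
n = 0.2706 / 0.2006 ≈ 1.3490

1.35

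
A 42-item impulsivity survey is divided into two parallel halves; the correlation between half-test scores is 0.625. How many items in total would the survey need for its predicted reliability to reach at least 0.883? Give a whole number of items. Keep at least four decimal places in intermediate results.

r_full = 2(0.625)/(1 + 0.625) = 0.7692
Solve Spearman-Brown for n: n = 0.883(1 − 0.7692) / [0.7692(1 − 0.883)] = 2.2645
Items = 2.2645 × 42 ≈ 95.11 → 96

96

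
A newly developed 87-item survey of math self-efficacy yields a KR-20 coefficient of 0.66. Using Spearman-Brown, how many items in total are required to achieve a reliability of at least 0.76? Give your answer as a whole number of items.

142

n = 0.76 × (1 − 0.66) / [ 0.66 × (1 − 0.76) ]
  = 0.2584 / 0.1584 = 1.6313
So the test needs 1.6313 × 87 ≈ 141.92 items; rounding up, 142.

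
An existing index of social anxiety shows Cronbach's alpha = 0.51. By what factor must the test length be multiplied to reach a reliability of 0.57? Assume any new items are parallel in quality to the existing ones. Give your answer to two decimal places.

Spearman-Brown solved for the length factor n:
n = r*(1 − r) / [ r (1 − r*) ]
n = 0.57(1 − 0.51) / [0.51(1 − 0.57)]
  = 0.2793 / 0.2193 = 1.2736

1.27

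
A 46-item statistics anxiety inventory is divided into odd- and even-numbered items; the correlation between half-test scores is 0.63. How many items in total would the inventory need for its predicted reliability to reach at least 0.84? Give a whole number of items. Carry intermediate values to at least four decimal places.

71

Corrected full-test reliability: r_full = 2 × 0.63 / (1 + 0.63) ≈ 0.7730
n = r_tgt(1 − r_full) / [r_full(1 − r_tgt)] = 0.84 × 0.2270 / (0.7730 × 0.16) ≈ 1.5417
Required items = 1.5417 × 46 = 70.92, so 71 items.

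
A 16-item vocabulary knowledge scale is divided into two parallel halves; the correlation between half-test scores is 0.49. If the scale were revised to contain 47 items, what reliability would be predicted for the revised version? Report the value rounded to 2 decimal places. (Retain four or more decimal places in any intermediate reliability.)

0.85

Spearman-Brown correction (n = 2): r_full = 2·0.49/(1 + 0.49) = 0.6577
Length factor from 16 to 47 items: n = 47/16 = 2.9375
r_new = n·r_full / (1 + (n − 1)·r_full) = 1.9320 / 2.2743 ≈ 0.8495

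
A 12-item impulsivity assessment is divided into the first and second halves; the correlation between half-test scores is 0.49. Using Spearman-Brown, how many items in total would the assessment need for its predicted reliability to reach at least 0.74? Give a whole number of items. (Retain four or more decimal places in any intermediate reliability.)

18

r_full = 2(0.49)/(1 + 0.49) = 0.6577
Solve Spearman-Brown for n: n = 0.74(1 − 0.6577) / [0.6577(1 − 0.74)] = 1.4813
Items = 1.4813 × 12 ≈ 17.78 → 18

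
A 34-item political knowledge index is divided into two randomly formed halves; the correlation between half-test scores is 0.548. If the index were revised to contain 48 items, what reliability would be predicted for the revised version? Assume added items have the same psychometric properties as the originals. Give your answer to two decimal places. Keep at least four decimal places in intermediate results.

0.77

First correct the split-half correlation to full-test reliability: r_full = 2 × 0.548 / (1 + 0.548) ≈ 0.7080
Length factor from 34 to 48 items: n = 48/34 = 1.4118
r_new = n·r_full / (1 + (n − 1)·r_full) = 0.9996 / 1.2916 ≈ 0.7739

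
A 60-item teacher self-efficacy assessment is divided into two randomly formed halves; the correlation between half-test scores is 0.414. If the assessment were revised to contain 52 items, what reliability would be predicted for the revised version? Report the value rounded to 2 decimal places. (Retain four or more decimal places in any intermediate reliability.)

Spearman-Brown correction (n = 2): r_full = 2·0.414/(1 + 0.414) = 0.5856
Length factor from 60 to 52 items: n = 52/60 = 0.8667
r_new = n·r_full / (1 + (n − 1)·r_full) = 0.5075 / 0.9219 ≈ 0.5505

0.55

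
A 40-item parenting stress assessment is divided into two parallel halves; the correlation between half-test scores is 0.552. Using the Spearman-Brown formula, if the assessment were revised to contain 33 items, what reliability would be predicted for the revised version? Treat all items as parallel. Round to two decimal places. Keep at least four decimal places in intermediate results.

First correct the split-half correlation to full-test reliability: r_full = 2 × 0.552 / (1 + 0.552) ≈ 0.7113
Then adjust to 33 items: n = 33/40 = 0.8250
r_new = n·r_full / (1 + (n − 1)·r_full) = 0.5868 / 0.8755 ≈ 0.6702

0.67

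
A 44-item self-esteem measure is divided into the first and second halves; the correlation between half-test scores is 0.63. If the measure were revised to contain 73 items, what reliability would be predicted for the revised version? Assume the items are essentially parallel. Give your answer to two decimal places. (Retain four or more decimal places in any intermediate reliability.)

0.85

First correct the split-half correlation to full-test reliability: r_full = 2 × 0.63 / (1 + 0.63) ≈ 0.7730
Then adjust to 73 items: n = 73/44 = 1.6591
r_new = n·r_full / (1 + (n − 1)·r_full) = 1.2825 / 1.5095 ≈ 0.8496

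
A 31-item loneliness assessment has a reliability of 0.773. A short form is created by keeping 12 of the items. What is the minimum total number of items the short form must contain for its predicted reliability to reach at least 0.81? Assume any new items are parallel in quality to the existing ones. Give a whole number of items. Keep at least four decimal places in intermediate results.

39

First, r for the 12-item form: n = 12/31 = 0.3871, so r_12 = 0.3871·0.773/(1 + (0.3871 − 1)·0.773) = 0.5686
Then solve for n' with r_old = 0.5686, r_target = 0.81: n' = 0.81(1 − 0.5686)/[0.5686(1 − 0.81)] = 3.2345
Total items = 3.2345 × 12 = 38.81, rounded up to 39.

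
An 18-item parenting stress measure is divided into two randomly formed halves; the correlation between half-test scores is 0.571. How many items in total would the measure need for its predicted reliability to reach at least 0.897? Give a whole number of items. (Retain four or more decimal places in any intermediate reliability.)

59

Corrected full-test reliability: r_full = 2 × 0.571 / (1 + 0.571) ≈ 0.7269
Solve Spearman-Brown for n: n = 0.897(1 − 0.7269) / [0.7269(1 − 0.897)] = 3.2719
Required items = 3.2719 × 18 = 58.89, so 59 items.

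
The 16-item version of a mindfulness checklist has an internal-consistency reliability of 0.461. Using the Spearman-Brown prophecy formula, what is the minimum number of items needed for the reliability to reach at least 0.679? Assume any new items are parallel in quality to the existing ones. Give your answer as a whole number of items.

40

Invert Spearman-Brown to solve for n:
n = r_target (1 − r_old) / [ r_old (1 − r_target) ]
n = 0.679 × (1 − 0.461) / [ 0.461 × (1 − 0.679) ]
  = 0.365981 / 0.147981 = 2.4732
Items needed = n × 16 = 2.4732 × 16 ≈ 39.57 → round up to 40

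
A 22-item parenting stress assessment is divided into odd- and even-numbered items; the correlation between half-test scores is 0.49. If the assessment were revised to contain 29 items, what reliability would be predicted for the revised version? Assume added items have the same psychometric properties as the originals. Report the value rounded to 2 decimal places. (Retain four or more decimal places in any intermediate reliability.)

0.72

Full-test reliability from the split-half r: r_full = 2(0.49)/(1 + 0.49) = 0.6577
Then adjust to 29 items: n = 29/22 = 1.3182
r_new = n·r_full / (1 + (n − 1)·r_full) = 0.8670 / 1.2093 ≈ 0.7169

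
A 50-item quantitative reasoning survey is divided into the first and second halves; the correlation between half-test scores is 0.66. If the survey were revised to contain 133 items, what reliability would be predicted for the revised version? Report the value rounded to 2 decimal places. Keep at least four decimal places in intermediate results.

Spearman-Brown correction (n = 2): r_full = 2·0.66/(1 + 0.66) = 0.7952
Length factor from 50 to 133 items: n = 133/50 = 2.6600
r_new = n·r_full / (1 + (n − 1)·r_full) = 2.1152 / 2.3200 ≈ 0.9117

0.91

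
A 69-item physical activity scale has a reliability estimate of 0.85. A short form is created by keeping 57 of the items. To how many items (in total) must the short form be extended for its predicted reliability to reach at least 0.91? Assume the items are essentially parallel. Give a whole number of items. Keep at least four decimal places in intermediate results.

Short-form reliability: n = 57/69 = 0.8261; r_57 = n·r/(1+(n−1)r) ≈ 0.8240
Then solve for n' with r_old = 0.8240, r_target = 0.91: n' = 0.91(1 − 0.8240)/[0.8240(1 − 0.91)] = 2.1597
Total items = 2.1597 × 57 = 123.10, rounded up to 124.

124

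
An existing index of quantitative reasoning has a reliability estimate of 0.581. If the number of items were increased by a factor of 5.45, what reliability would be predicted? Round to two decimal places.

Spearman-Brown: r_new = n·r / (1 + (n − 1)·r)
r_new = 5.45·0.581 / [1 + (5.45 − 1)·0.581]
     = 3.1664 / 3.5854 = 0.8831

0.88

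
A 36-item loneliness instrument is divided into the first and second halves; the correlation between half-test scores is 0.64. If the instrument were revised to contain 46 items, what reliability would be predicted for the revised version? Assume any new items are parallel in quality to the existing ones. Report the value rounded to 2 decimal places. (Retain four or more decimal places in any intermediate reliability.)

0.82

First correct the split-half correlation to full-test reliability: r_full = 2 × 0.64 / (1 + 0.64) ≈ 0.7805
Length factor from 36 to 46 items: n = 46/36 = 1.2778
r_new = n·r_full / (1 + (n − 1)·r_full) = 0.9973 / 1.2168 ≈ 0.8196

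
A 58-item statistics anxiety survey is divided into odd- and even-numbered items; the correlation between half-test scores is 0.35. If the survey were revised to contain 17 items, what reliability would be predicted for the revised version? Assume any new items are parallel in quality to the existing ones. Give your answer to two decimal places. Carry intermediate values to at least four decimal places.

0.24

First correct the split-half correlation to full-test reliability: r_full = 2 × 0.35 / (1 + 0.35) ≈ 0.5185
Then adjust to 17 items: n = 17/58 = 0.2931
r_new = n·r_full / (1 + (n − 1)·r_full) = 0.1520 / 0.6335 ≈ 0.2399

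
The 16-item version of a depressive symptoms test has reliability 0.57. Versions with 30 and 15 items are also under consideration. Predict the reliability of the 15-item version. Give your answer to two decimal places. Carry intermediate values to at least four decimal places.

0.55

Only the ratio of lengths matters: n = 15/16 = 0.9375
r_{15} = n·r / (1 + (n − 1)·r) = 0.5344 / 0.9644 ≈ 0.5541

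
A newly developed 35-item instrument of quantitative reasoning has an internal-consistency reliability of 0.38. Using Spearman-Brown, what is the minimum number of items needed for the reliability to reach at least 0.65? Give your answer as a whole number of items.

n = 0.65(1 − 0.38) / [0.38(1 − 0.65)]
n = 0.4030 / 0.1330 ≈ 3.0301
3.0301 × 35 = 106.05 → 107 items

107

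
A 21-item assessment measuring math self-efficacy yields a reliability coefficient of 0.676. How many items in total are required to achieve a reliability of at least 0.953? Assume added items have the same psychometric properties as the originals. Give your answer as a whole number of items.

205

Invert Spearman-Brown to solve for n:
n = r_target (1 − r_old) / [ r_old (1 − r_target) ]
n = [0.953 × 0.324] / [0.676 × 0.047]
n = 0.308772 / 0.031772 ≈ 9.7184
So the test needs 9.7184 × 21 ≈ 204.09 items; rounding up, 205.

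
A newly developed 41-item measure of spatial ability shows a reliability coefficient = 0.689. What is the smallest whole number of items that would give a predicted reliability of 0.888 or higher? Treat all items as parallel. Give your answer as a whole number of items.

147

Invert Spearman-Brown to solve for n:
n = r*(1 − r) / [ r (1 − r*) ]
n = 0.888(1 − 0.689) / [0.689(1 − 0.888)]
n = 0.276168 / 0.077168 ≈ 3.5788
Items needed = n × 41 = 3.5788 × 41 ≈ 146.73 → round up to 147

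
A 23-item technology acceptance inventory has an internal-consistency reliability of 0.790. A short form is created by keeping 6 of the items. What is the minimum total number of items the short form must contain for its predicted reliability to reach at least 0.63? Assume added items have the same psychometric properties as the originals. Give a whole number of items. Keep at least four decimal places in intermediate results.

11

First, r for the 6-item form: n = 6/23 = 0.2609, so r_6 = 0.2609·0.790/(1 + (0.2609 − 1)·0.790) = 0.4953
Length factor from the short form to reach 0.63: n' = 0.63(1 − 0.4953) / [0.4953(1 − 0.63)] ≈ 1.7350
Items = 1.7350 × 6 ≈ 10.41 → 11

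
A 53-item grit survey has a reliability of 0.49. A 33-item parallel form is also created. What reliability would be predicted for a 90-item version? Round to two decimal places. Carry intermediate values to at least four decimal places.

0.62

Only the ratio of lengths matters: n = 90/53 = 1.6981
r_{90} = n·r / (1 + (n − 1)·r) = 0.8321 / 1.3421 ≈ 0.6200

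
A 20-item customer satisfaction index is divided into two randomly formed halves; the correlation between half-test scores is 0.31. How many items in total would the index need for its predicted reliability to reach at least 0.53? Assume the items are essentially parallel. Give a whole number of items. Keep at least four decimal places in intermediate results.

26

Corrected full-test reliability: r_full = 2 × 0.31 / (1 + 0.31) ≈ 0.4733
n = r_tgt(1 − r_full) / [r_full(1 − r_tgt)] = 0.53 × 0.5267 / (0.4733 × 0.47) ≈ 1.2549
Required items = 1.2549 × 20 = 25.10, so 26 items.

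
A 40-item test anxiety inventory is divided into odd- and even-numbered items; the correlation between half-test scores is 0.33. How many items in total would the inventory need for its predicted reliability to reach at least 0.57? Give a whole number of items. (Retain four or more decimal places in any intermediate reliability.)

r_full = 2(0.33)/(1 + 0.33) = 0.4962
Solve Spearman-Brown for n: n = 0.57(1 − 0.4962) / [0.4962(1 − 0.57)] = 1.3459
Required items = 1.3459 × 40 = 53.84, so 54 items.

54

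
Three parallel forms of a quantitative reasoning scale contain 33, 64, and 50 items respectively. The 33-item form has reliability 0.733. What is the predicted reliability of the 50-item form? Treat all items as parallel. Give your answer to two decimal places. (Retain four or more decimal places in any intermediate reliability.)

0.81

Only the ratio of lengths matters: n = 50/33 = 1.5152
r_{50} = n·r / (1 + (n − 1)·r) = 1.1106 / 1.3776 ≈ 0.8062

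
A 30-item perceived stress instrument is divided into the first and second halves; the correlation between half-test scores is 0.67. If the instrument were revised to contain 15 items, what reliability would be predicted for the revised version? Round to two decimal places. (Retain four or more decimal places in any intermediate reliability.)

0.67

Spearman-Brown correction (n = 2): r_full = 2·0.67/(1 + 0.67) = 0.8024
Length factor from 30 to 15 items: n = 15/30 = 0.5000
r_new = n·r_full / (1 + (n − 1)·r_full) = 0.4012 / 0.5988 ≈ 0.6700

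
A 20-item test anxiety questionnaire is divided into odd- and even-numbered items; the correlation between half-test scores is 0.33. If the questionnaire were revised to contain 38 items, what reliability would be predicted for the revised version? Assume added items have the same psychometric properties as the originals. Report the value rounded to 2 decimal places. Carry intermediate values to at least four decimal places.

Full-test reliability from the split-half r: r_full = 2(0.33)/(1 + 0.33) = 0.4962
Length factor from 20 to 38 items: n = 38/20 = 1.9000
r_new = n·r_full / (1 + (n − 1)·r_full) = 0.9428 / 1.4466 ≈ 0.6517

0.65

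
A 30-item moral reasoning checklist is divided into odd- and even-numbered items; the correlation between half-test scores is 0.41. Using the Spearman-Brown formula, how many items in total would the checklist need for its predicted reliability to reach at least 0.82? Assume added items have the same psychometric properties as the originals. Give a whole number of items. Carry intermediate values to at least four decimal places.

99

r_full = 2(0.41)/(1 + 0.41) = 0.5816
n = r_tgt(1 − r_full) / [r_full(1 − r_tgt)] = 0.82 × 0.4184 / (0.5816 × 0.18) ≈ 3.2772
Required items = 3.2772 × 30 = 98.32, so 99 items.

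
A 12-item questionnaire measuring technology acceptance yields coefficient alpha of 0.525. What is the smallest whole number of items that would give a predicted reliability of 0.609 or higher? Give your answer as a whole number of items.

n = 0.609 × (1 − 0.525) / [ 0.525 × (1 − 0.609) ]
  = 0.289275 / 0.205275 = 1.4092
1.4092 × 12 = 16.91 → 17 items

17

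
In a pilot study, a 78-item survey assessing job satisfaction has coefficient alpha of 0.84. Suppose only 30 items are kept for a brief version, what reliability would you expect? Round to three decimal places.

0.669

Length ratio n = 30/78 = 0.3846
Apply the Spearman-Brown prophecy formula, r' = nr / [1 + (n − 1)r]:
r_new = (0.3846 × 0.84) / (1 + (0.3846 − 1) × 0.84)
r_new = 0.3231 / 0.4831 ≈ 0.6688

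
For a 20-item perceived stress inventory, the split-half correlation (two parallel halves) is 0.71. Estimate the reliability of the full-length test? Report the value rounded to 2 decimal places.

0.83

r_full = 2r_hh / (1 + r_hh) = 2 × 0.71 / (1 + 0.71)
       = 1.4200 / 1.7100 = 0.8304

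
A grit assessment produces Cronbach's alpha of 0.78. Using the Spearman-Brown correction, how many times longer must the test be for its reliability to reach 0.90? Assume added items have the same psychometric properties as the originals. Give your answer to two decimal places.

2.54

Rearranging the Spearman-Brown formula for n,
n = r*(1 − r) / [ r (1 − r*) ]
n = 0.90 × (1 − 0.78) / [ 0.78 × (1 − 0.90) ]
  = 0.1980 / 0.0780 = 2.5385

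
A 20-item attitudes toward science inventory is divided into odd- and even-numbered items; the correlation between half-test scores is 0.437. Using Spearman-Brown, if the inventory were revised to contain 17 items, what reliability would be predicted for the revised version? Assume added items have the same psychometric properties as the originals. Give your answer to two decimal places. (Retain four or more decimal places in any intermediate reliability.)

First correct the split-half correlation to full-test reliability: r_full = 2 × 0.437 / (1 + 0.437) ≈ 0.6082
Then adjust to 17 items: n = 17/20 = 0.8500
r_new = n·r_full / (1 + (n − 1)·r_full) = 0.5170 / 0.9088 ≈ 0.5689

0.57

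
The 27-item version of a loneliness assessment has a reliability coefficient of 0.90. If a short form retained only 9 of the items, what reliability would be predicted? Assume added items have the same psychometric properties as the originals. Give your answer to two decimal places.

Length ratio n = 9/27 = 0.3333
r_new = 0.3333·0.90 / [1 + (0.3333 − 1)·0.90]
     = 0.3000 / 0.4000 = 0.7500

0.75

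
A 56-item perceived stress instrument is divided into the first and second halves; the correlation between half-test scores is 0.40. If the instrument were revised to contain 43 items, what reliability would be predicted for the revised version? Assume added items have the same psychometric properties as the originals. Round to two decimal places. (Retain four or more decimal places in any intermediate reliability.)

0.51

First correct the split-half correlation to full-test reliability: r_full = 2 × 0.40 / (1 + 0.40) ≈ 0.5714
Length factor from 56 to 43 items: n = 43/56 = 0.7679
r_new = n·r_full / (1 + (n − 1)·r_full) = 0.4388 / 0.8674 ≈ 0.5059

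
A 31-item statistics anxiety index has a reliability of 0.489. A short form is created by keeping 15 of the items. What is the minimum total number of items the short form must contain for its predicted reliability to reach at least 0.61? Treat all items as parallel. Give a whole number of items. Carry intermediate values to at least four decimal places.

Short-form reliability: n = 15/31 = 0.4839; r_15 = n·r/(1+(n−1)r) ≈ 0.3165
Then solve for n' with r_old = 0.3165, r_target = 0.61: n' = 0.61(1 − 0.3165)/[0.3165(1 − 0.61)] = 3.3778
Items = 3.3778 × 15 ≈ 50.67 → 51

51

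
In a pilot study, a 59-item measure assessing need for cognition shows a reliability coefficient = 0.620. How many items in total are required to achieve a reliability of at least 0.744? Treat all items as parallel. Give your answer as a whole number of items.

n = [0.744 × 0.380] / [0.620 × 0.256]
  = 0.282720 / 0.158720 = 1.7813
So the test needs 1.7813 × 59 ≈ 105.10 items; rounding up, 106.

106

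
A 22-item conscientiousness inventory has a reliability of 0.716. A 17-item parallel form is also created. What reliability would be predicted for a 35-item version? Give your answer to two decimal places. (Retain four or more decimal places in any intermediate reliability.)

Only the ratio of lengths matters: n = 35/22 = 1.5909
r_{35} = n·r / (1 + (n − 1)·r) = 1.1391 / 1.4231 ≈ 0.8004

0.80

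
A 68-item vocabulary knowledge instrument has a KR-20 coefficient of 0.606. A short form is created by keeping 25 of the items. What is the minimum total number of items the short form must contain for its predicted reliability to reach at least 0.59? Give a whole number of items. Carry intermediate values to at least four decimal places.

First, r for the 25-item form: n = 25/68 = 0.3676, so r_25 = 0.3676·0.606/(1 + (0.3676 − 1)·0.606) = 0.3612
Length factor from the short form to reach 0.59: n' = 0.59(1 − 0.3612) / [0.3612(1 − 0.59)] ≈ 2.5450
Items = 2.5450 × 25 ≈ 63.62 → 64

64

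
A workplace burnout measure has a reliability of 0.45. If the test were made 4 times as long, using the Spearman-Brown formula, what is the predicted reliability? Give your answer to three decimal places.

By Spearman-Brown, r_new = n r / (1 + (n − 1) r).
r_new = (4 × 0.45) / (1 + (4 − 1) × 0.45)
r_new = 1.8000 / 2.3500 ≈ 0.7660

0.766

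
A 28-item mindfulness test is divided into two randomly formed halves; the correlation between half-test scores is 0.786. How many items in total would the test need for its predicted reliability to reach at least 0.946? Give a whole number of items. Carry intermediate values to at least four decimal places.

Corrected full-test reliability: r_full = 2 × 0.786 / (1 + 0.786) ≈ 0.8802
n = r_tgt(1 − r_full) / [r_full(1 − r_tgt)] = 0.946 × 0.1198 / (0.8802 × 0.054) ≈ 2.3844
Items = 2.3844 × 28 ≈ 66.76 → 67

67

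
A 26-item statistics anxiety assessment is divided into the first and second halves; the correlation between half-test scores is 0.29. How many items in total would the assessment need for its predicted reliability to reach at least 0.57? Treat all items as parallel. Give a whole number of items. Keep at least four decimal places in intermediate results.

Corrected full-test reliability: r_full = 2 × 0.29 / (1 + 0.29) ≈ 0.4496
Solve Spearman-Brown for n: n = 0.57(1 − 0.4496) / [0.4496(1 − 0.57)] = 1.6228
Items = 1.6228 × 26 ≈ 42.19 → 43

43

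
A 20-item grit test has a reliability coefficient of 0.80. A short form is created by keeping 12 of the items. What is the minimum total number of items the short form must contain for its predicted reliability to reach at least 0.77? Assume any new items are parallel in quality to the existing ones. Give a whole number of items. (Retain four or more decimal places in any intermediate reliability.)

Short-form reliability: n = 12/20 = 0.6000; r_12 = n·r/(1+(n−1)r) ≈ 0.7059
Then solve for n' with r_old = 0.7059, r_target = 0.77: n' = 0.77(1 − 0.7059)/[0.7059(1 − 0.77)] = 1.3948
Items = 1.3948 × 12 ≈ 16.74 → 17

17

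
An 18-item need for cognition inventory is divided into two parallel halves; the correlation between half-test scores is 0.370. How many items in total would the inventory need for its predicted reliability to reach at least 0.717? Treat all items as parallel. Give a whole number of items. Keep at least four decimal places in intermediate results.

39

r_full = 2(0.370)/(1 + 0.370) = 0.5401
n = r_tgt(1 − r_full) / [r_full(1 − r_tgt)] = 0.717 × 0.4599 / (0.5401 × 0.283) ≈ 2.1574
Items = 2.1574 × 18 ≈ 38.83 → 39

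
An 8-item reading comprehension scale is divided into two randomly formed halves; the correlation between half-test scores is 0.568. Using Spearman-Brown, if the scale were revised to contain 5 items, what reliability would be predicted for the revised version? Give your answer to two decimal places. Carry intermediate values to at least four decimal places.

Full-test reliability from the split-half r: r_full = 2(0.568)/(1 + 0.568) = 0.7245
Then adjust to 5 items: n = 5/8 = 0.6250
r_new = n·r_full / (1 + (n − 1)·r_full) = 0.4528 / 0.7283 ≈ 0.6217

0.62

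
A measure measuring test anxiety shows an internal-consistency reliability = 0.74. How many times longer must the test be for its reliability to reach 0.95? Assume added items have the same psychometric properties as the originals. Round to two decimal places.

6.68

n = 0.95(1 − 0.74) / [0.74(1 − 0.95)]
n = 0.2470 / 0.0370 ≈ 6.6757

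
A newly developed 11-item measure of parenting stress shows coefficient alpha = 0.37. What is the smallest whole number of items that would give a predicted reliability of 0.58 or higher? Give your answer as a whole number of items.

26

Invert Spearman-Brown to solve for n:
n = r_target (1 − r_old) / [ r_old (1 − r_target) ]
n = 0.58 × (1 − 0.37) / [ 0.37 × (1 − 0.58) ]
n = 0.3654 / 0.1554 ≈ 2.3514
2.3514 × 11 = 25.87 → 26 items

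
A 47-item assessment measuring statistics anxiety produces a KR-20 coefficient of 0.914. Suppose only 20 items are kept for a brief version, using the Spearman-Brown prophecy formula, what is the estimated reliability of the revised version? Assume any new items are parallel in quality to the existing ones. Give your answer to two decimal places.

n = 20/47 = 0.4255
Apply the Spearman-Brown prophecy formula, r' = nr / [1 + (n − 1)r]:
r_new = 0.4255·0.914 / [1 + (0.4255 − 1)·0.914]
r_new = 0.3889 / 0.4749 ≈ 0.8189

0.82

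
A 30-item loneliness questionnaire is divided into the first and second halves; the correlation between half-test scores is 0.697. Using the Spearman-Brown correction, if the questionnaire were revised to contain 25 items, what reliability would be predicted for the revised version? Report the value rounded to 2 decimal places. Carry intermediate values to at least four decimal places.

First correct the split-half correlation to full-test reliability: r_full = 2 × 0.697 / (1 + 0.697) ≈ 0.8214
Then adjust to 25 items: n = 25/30 = 0.8333
r_new = n·r_full / (1 + (n − 1)·r_full) = 0.6845 / 0.8631 ≈ 0.7931

0.79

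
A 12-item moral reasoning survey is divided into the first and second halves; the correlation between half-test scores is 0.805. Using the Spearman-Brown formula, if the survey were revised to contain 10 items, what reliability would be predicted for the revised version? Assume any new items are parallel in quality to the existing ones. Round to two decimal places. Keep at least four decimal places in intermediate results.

Full-test reliability from the split-half r: r_full = 2(0.805)/(1 + 0.805) = 0.8920
Length factor from 12 to 10 items: n = 10/12 = 0.8333
r_new = n·r_full / (1 + (n − 1)·r_full) = 0.7433 / 0.8513 ≈ 0.8731

0.87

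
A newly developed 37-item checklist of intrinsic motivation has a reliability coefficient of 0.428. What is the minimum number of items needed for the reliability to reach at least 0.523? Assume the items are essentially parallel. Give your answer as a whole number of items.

n = [0.523 × 0.572] / [0.428 × 0.477]
n = 0.299156 / 0.204156 ≈ 1.4653
So the test needs 1.4653 × 37 ≈ 54.22 items; rounding up, 55.

55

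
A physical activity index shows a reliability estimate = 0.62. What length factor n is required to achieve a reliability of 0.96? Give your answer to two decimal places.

14.71

Spearman-Brown solved for the length factor n:
n = r_target (1 − r_old) / [ r_old (1 − r_target) ]
n = [0.96 × 0.38] / [0.62 × 0.04]
n = 0.3648 / 0.0248 ≈ 14.7097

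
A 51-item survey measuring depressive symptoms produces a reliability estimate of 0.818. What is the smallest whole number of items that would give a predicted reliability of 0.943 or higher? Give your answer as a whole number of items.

188

n = 0.943 × (1 − 0.818) / [ 0.818 × (1 − 0.943) ]
  = 0.171626 / 0.046626 = 3.6809
Items needed = n × 51 = 3.6809 × 51 ≈ 187.73 → round up to 188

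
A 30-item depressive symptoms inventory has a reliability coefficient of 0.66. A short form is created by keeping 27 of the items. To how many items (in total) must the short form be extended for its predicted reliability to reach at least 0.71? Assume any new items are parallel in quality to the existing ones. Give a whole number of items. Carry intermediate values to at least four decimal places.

38

Short-form reliability: n = 27/30 = 0.9000; r_27 = n·r/(1+(n−1)r) ≈ 0.6360
Length factor from the short form to reach 0.71: n' = 0.71(1 − 0.6360) / [0.6360(1 − 0.71)] ≈ 1.4012
Total items = 1.4012 × 27 = 37.83, rounded up to 38.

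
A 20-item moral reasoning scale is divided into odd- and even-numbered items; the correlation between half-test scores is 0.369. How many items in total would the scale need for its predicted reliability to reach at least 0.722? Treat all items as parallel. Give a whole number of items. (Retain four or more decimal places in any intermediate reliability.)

45

r_full = 2(0.369)/(1 + 0.369) = 0.5391
Solve Spearman-Brown for n: n = 0.722(1 − 0.5391) / [0.5391(1 − 0.722)] = 2.2204
Required items = 2.2204 × 20 = 44.41, so 45 items.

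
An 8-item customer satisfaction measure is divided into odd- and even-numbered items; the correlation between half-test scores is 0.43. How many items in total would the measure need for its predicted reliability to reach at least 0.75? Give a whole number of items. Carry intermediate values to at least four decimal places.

Corrected full-test reliability: r_full = 2 × 0.43 / (1 + 0.43) ≈ 0.6014
n = r_tgt(1 − r_full) / [r_full(1 − r_tgt)] = 0.75 × 0.3986 / (0.6014 × 0.25) ≈ 1.9884
Items = 1.9884 × 8 ≈ 15.91 → 16

16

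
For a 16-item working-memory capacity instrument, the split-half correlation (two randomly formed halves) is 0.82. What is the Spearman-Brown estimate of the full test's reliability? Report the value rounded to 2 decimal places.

r_full = 2r_hh / (1 + r_hh) = 2 × 0.82 / (1 + 0.82)
       = 1.6400 / 1.8200 = 0.9011

0.90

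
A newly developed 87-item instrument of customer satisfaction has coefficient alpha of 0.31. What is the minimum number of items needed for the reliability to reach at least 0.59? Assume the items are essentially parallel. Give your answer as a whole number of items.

279

n = 0.59(1 − 0.31) / [0.31(1 − 0.59)]
n = 0.4071 / 0.1271 ≈ 3.2030
3.2030 × 87 = 278.66 → 279 items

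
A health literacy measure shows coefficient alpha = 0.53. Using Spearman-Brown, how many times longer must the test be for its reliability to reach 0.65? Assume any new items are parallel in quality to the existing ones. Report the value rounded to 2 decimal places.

n = 0.65(1 − 0.53) / [0.53(1 − 0.65)]
n = 0.3055 / 0.1855 ≈ 1.6469

1.65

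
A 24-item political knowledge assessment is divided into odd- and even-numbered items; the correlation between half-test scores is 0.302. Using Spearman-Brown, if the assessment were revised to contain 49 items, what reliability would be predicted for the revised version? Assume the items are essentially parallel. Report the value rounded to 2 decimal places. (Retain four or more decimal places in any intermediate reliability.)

0.64

Spearman-Brown correction (n = 2): r_full = 2·0.302/(1 + 0.302) = 0.4639
Length factor from 24 to 49 items: n = 49/24 = 2.0417
r_new = n·r_full / (1 + (n − 1)·r_full) = 0.9471 / 1.4832 ≈ 0.6386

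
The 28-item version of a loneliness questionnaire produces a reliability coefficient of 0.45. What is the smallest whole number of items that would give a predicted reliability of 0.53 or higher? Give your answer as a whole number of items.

39

n = [0.53 × 0.55] / [0.45 × 0.47]
n = 0.2915 / 0.2115 ≈ 1.3783
So the test needs 1.3783 × 28 ≈ 38.59 items; rounding up, 39.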